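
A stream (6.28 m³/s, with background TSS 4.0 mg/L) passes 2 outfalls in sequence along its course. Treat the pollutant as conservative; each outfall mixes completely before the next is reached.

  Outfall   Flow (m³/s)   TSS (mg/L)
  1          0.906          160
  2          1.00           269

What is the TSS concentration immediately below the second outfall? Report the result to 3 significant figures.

After outfall 1: Q = 6.280 + 0.9060 = 7.186 m³/s; C = (6.280·4.000 + 0.9060·160.0)/7.186 = 23.67 mg/L.
After outfall 2: Q = 7.186 + 1.000 = 8.186 m³/s; C = (7.186·23.67 + 1.000·269.0)/8.186 = 53.64 mg/L.

53.6 mg/L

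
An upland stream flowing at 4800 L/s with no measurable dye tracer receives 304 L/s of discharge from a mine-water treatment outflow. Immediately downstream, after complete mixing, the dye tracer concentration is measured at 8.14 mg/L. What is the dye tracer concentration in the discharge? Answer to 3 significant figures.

Mass balance: 4800·0 + 304.0·Cₑ = 5104·8.140
→ Cₑ = (5104·8.140 − 4800·0) / 304.0 = 136.7 mg/L.

137 mg/L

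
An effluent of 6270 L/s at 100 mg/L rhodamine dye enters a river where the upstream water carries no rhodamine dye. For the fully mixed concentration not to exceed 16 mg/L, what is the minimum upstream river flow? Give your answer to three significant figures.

32900 L/s

Set C_mix = 16: (Q·0 + 6270·100.0) / (Q + 6270) = 16
→ Q = 6270·(100.0 − 16)/(16 − 0) = 32920 L/s.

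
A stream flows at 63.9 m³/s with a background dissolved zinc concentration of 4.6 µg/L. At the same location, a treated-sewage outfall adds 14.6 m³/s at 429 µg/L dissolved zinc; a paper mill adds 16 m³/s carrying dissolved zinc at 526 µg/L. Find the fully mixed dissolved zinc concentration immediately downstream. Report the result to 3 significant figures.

Conservation of mass: C = (63.90·4.600 + 14.60·429.0 + 16.00·526.0) / 94.50 = 14970/94.50 = 158.4 µg/L.

158 µg/L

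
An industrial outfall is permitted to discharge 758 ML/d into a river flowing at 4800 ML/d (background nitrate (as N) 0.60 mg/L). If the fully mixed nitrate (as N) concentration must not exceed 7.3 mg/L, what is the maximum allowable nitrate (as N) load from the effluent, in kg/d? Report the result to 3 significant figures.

Mass balance at the limit: 4800·0.6000 + 758.0·Cₑ = 5558·7.3 → Cₑ = 49.73 mg/L.
758.0 ML/d = 8.773 m³/s. Load = 8.773 m³/s × 49.73 g/m³ × 86 400 s/d = 37690 kg/d.

37700 kg/d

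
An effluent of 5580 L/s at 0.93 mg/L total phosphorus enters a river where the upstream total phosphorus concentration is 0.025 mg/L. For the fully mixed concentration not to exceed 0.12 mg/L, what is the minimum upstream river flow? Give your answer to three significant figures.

47600 L/s

Set C_mix = 0.12: (Q·0.02500 + 5580·0.9300) / (Q + 5580) = 0.12
→ Q = 5580·(0.9300 − 0.12)/(0.12 − 0.02500) = 47580 L/s.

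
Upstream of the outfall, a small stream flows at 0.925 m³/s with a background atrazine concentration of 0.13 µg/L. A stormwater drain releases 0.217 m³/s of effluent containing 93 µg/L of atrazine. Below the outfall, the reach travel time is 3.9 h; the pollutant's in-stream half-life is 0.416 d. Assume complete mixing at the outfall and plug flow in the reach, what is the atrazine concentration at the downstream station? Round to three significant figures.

Conservation of mass: C = (0.9250·0.1300 + 0.2170·93.00) / 1.142 = 20.30/1.142 = 17.78 µg/L.
Half-life 0.416 d → k = ln 2 / 0.416 = 1.666 d⁻¹.
First-order decay: C = 17.78·exp(−k·t) = 17.78·0.7628 = 13.56 µg/L.

13.6 µg/L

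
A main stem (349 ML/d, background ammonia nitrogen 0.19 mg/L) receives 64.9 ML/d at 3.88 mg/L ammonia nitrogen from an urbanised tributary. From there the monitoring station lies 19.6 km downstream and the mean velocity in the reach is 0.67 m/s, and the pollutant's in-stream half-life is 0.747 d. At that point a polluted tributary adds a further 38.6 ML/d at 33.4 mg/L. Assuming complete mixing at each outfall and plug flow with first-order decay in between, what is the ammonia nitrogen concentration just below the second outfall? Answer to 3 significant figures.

3.36 mg/L

Flow-weighted average: C = (349.0·0.1900 + 64.90·3.880) / 413.9 = 318.1/413.9 = 0.7686 mg/L; combined flow 413.9 ML/d.
Travel time t = 19.6·1000 / 0.67 = 29250 s = 8.126 h.
Half-life 0.747 d → k = ln 2 / 0.747 = 0.9279 d⁻¹.
Decay over the reach: 0.7686·exp(−kt) = 0.7686·0.7304 = 0.5614 mg/L.
Second outfall: C = (413.9·0.5614 + 38.60·33.40)/452.5 = 3.363 mg/L.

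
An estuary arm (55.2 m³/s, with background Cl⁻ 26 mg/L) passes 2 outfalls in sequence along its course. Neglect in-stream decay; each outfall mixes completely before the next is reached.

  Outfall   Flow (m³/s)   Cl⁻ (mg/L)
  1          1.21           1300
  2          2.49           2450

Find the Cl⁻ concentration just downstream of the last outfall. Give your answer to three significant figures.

After outfall 1: Q = 55.20 + 1.210 = 56.41 m³/s; C = (55.20·26.00 + 1.210·1300)/56.41 = 53.33 mg/L.
After outfall 2: Q = 56.41 + 2.490 = 58.90 m³/s; C = (56.41·53.33 + 2.490·2450)/58.90 = 154.6 mg/L.

155 mg/L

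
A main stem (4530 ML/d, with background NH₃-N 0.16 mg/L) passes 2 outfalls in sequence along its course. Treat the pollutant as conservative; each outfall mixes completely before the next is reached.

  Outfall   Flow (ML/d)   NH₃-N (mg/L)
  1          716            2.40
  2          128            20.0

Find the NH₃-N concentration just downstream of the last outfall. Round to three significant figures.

0.931 mg/L

Outfall 1: combined Q = 5246 ML/d; C = (4530·0.1600 + 716.0·2.400)/5246 = 0.4657 mg/L.
Outfall 2: combined Q = 5374 ML/d; C = (5246·0.4657 + 128.0·20.00)/5374 = 0.9310 mg/L.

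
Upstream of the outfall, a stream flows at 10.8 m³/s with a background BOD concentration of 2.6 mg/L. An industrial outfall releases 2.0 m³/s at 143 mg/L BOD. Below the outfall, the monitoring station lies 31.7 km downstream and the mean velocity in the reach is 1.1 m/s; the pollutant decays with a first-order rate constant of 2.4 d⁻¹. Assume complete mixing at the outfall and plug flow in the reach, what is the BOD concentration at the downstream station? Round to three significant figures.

11.0 mg/L

Mixed concentration C = ΣQC/ΣQ = (10.80·2.600 + 2.000·143.0) / 12.80 = 314.1/12.80 = 24.54 mg/L.
Travel time t = 31.7·1000 / 1.1 = 28820 s = 8.005 h.
Applying C = C₀e^(−kt): 24.54 × 0.4491 = 11.02 mg/L.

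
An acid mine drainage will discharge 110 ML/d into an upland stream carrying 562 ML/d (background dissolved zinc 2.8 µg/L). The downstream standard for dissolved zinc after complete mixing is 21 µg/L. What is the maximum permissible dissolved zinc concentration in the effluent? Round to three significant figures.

At the limit, (Qr·Cr + Qe·Cₑ)/(Qr + Qe) = 21:
Cₑ = (672.0·21 − 562.0·2.800) / 110.0 = 114.0 µg/L.

114 µg/L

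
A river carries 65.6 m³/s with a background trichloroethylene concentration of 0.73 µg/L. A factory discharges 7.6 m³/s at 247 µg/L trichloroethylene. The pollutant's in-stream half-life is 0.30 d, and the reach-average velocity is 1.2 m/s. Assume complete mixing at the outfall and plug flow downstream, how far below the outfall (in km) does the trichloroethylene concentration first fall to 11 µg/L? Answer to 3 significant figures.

After mixing, C = (65.60·0.7300 + 7.600·247.0) / 73.20 = 1925/73.20 = 26.30 µg/L.
Half-life 0.30 d → k = ln 2 / 0.30 = 2.310 d⁻¹.
Set 26.30·exp(−k·t) = 11 → t = ln(26.30/11)/k = 32590 s = 9.054 h.
Distance = v·t = 1.2·32590 = 39110 m = 39.11 km.

39.1 km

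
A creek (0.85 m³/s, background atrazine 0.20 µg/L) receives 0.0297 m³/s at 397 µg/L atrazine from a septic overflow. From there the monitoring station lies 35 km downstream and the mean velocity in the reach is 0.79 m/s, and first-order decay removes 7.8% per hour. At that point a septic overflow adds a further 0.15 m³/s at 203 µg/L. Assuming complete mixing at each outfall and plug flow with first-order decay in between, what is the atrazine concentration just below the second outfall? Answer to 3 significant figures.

33.8 µg/L

Mixed concentration C = ΣQC/ΣQ = (0.8500·0.2000 + 0.02970·397.0) / 0.8797 = 11.96/0.8797 = 13.60 µg/L; combined flow 0.8797 m³/s.
Travel time t = 35·1000 / 0.79 = 44300 s = 12.31 h.
7.8%/h lost → k = −ln(1 − 0.078) = 0.08121 h⁻¹.
After decay, C = 13.60 × e^(−kt) = 13.60 × 0.3681 = 5.005 µg/L.
Second outfall: C = (0.8797·5.005 + 0.1500·203.0)/1.030 = 33.85 µg/L.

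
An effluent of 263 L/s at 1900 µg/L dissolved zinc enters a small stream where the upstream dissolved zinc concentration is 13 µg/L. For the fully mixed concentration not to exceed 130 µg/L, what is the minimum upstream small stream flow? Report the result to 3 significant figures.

Set C_mix = 130: (Q·13.00 + 263.0·1900) / (Q + 263.0) = 130
→ Q = 263.0·(1900 − 130)/(130 − 13.00) = 3979 L/s.

3980 L/s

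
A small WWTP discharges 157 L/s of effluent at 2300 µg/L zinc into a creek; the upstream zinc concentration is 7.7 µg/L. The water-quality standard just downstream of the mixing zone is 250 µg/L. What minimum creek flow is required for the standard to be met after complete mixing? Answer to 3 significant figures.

1330 L/s

Set C_mix = 250: (Q·7.700 + 157.0·2300) / (Q + 157.0) = 250
→ Q = 157.0·(2300 − 250)/(250 − 7.700) = 1328 L/s.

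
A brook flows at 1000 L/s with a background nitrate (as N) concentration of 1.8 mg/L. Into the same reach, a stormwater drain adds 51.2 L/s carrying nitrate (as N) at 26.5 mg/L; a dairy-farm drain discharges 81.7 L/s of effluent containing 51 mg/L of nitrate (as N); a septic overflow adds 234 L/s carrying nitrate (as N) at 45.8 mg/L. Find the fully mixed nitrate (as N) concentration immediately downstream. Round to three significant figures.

13.2 mg/L

Conservation of mass: C = (1000·1.800 + 51.20·26.50 + 81.70·51.00 + 234.0·45.80) / 1367 = 18040/1367 = 13.20 mg/L.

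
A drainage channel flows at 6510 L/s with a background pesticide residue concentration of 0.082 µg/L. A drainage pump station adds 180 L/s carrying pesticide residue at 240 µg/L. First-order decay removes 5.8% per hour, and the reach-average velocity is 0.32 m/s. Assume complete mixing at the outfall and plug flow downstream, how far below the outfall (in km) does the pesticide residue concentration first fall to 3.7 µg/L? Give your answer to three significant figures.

11.0 km

Flow-weighted average: C = (6510·0.08200 + 180.0·240.0) / 6690 = 43730/6690 = 6.537 µg/L.
5.8%/h lost → k = −ln(1 − 0.058) = 0.05975 h⁻¹.
Set 6.537·exp(−k·t) = 3.7 → t = ln(6.537/3.7)/k = 34290 s = 9.526 h.
Distance = v·t = 0.32·34290 = 10970 m = 10.97 km.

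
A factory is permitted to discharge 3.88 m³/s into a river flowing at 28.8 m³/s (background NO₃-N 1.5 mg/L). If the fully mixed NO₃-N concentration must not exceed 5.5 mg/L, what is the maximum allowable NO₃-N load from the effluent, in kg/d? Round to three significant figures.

Mass balance at the limit: 28.80·1.500 + 3.880·Cₑ = 32.68·5.5 → Cₑ = 35.19 mg/L.
Load = 3.880 m³/s × 35.19 g/m³ × 86 400 s/d = 11800 kg/d.

11800 kg/d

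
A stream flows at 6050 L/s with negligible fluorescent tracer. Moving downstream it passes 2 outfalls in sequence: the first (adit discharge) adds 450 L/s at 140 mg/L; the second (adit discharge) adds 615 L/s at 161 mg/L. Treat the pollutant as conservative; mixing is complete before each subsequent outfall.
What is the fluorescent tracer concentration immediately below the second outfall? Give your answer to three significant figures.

22.8 mg/L

Below outfall 1: Q → 6500 L/s, C = (6050·0 + 450.0·140.0)/6500 = 9.692 mg/L.
Below outfall 2: Q → 7115 L/s, C = (6500·9.692 + 615.0·161.0)/7115 = 22.77 mg/L.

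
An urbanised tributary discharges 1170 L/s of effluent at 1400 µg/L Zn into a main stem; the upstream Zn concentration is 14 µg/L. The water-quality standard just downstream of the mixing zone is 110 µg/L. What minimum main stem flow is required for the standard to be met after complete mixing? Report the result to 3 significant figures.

15700 L/s

Set C_mix = 110: (Q·14.00 + 1170·1400) / (Q + 1170) = 110
→ Q = 1170·(1400 − 110)/(110 − 14.00) = 15720 L/s.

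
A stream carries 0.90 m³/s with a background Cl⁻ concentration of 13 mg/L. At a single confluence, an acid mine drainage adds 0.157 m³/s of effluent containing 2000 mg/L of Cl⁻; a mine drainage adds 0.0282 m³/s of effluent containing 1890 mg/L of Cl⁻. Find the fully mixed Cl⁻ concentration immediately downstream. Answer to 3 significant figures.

Mass balance: C = (0.9000·13.00 + 0.1570·2000 + 0.02820·1890) / 1.085 = 379.0/1.085 = 349.2 mg/L.

349 mg/L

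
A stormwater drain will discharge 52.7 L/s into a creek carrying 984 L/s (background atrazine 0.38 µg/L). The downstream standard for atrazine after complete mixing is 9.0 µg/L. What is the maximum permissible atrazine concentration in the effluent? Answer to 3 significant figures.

At the limit, (Qr·Cr + Qe·Cₑ)/(Qr + Qe) = 9.0:
Cₑ = (1037·9.0 − 984.0·0.3800) / 52.70 = 170.0 µg/L.

170 µg/L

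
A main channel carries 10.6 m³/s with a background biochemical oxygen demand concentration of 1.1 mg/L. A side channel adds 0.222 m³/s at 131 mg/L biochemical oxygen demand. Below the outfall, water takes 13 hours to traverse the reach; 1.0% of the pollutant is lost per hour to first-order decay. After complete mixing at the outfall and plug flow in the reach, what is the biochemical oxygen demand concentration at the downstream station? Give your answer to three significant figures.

3.30 mg/L

After mixing, C = (10.60·1.100 + 0.2220·131.0) / 10.82 = 40.74/10.82 = 3.765 mg/L.
1.0%/h lost → k = −ln(1 − 0.01) = 0.01005 h⁻¹.
Applying C = C₀e^(−kt): 3.765 × 0.8775 = 3.304 mg/L.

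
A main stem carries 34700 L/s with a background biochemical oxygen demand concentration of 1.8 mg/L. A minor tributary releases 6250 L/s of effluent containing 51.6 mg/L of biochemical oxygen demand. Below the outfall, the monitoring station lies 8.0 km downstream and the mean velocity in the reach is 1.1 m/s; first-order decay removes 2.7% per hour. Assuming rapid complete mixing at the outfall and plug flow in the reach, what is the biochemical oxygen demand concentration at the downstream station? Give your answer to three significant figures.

8.90 mg/L

Mixed concentration C = ΣQC/ΣQ = (34700·1.800 + 6250·51.60) / 40950 = 385000/40950 = 9.401 mg/L.
Travel time t = 8.0·1000 / 1.1 = 7273 s = 2.020 h.
2.7%/h lost → k = −ln(1 − 0.027) = 0.02737 h⁻¹.
Decay over the reach: 9.401·exp(−kt) = 9.401·0.9462 = 8.895 mg/L.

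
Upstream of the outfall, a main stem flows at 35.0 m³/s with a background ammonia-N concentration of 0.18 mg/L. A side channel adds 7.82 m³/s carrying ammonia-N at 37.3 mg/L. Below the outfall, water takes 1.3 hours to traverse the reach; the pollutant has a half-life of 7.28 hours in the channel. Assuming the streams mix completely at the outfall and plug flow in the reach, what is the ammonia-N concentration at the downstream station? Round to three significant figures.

After mixing, C = (35.00·0.1800 + 7.820·37.30) / 42.82 = 298.0/42.82 = 6.959 mg/L.
Half-life 7.28 h → k = ln 2 / 7.28 = 0.09521 h⁻¹ = 2.285 d⁻¹.
First-order decay: C = 6.959·exp(−k·t) = 6.959·0.8836 = 6.149 mg/L.

6.15 mg/L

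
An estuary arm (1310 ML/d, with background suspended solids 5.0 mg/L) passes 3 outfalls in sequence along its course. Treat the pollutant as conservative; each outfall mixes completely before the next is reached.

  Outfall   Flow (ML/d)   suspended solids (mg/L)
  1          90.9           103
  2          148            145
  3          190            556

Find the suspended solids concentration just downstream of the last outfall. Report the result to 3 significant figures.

After outfall 1: Q = 1310 + 90.90 = 1401 ML/d; C = (1310·5.000 + 90.90·103.0)/1401 = 11.36 mg/L.
After outfall 2: Q = 1401 + 148.0 = 1549 ML/d; C = (1401·11.36 + 148.0·145.0)/1549 = 24.13 mg/L.
After outfall 3: Q = 1549 + 190.0 = 1739 ML/d; C = (1549·24.13 + 190.0·556.0)/1739 = 82.24 mg/L.

82.2 mg/L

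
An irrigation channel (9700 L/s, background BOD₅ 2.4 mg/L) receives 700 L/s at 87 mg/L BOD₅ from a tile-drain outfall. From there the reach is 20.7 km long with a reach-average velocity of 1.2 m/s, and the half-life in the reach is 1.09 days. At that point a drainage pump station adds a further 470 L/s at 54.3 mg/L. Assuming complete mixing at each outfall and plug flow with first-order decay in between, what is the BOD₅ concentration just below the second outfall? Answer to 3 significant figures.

Flow-weighted average: C = (9700·2.400 + 700.0·87.00) / 10400 = 84180/10400 = 8.094 mg/L; combined flow 10400 L/s.
Travel time t = 20.7·1000 / 1.2 = 17250 s = 4.792 h.
Half-life 1.09 d → k = ln 2 / 1.09 = 0.6359 d⁻¹.
First-order decay: C = 8.094·exp(−k·t) = 8.094·0.8808 = 7.129 mg/L.
Second outfall: C = (10400·7.129 + 470.0·54.30)/10870 = 9.169 mg/L.

9.17 mg/L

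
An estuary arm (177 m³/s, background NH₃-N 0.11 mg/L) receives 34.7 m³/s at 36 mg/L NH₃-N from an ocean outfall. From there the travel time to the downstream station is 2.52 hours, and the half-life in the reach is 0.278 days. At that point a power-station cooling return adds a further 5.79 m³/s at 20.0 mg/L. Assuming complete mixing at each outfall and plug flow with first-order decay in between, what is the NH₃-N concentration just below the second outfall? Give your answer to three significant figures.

5.02 mg/L

Mixed concentration C = ΣQC/ΣQ = (177.0·0.1100 + 34.70·36.00) / 211.7 = 1269/211.7 = 5.993 mg/L; combined flow 211.7 m³/s.
Half-life 0.278 d → k = ln 2 / 0.278 = 2.493 d⁻¹.
Applying C = C₀e^(−kt): 5.993 × 0.7697 = 4.612 mg/L.
At the second outfall, C = (211.7·4.612 + 5.790·20.00) / (211.7 + 5.790) = 5.022 mg/L.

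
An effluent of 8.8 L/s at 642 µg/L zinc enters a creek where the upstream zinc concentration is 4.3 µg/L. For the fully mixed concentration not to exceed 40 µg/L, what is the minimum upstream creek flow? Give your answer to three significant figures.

148 L/s

Set C_mix = 40: (Q·4.300 + 8.800·642.0) / (Q + 8.800) = 40
→ Q = 8.800·(642.0 − 40)/(40 − 4.300) = 148.4 L/s.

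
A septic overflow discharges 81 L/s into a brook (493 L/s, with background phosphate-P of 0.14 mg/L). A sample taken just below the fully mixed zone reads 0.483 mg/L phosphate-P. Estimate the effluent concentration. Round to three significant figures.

2.57 mg/L

Mass balance: 493.0·0.1400 + 81.00·Cₑ = 574.0·0.4830
→ Cₑ = (574.0·0.4830 − 493.0·0.1400) / 81.00 = 2.571 mg/L.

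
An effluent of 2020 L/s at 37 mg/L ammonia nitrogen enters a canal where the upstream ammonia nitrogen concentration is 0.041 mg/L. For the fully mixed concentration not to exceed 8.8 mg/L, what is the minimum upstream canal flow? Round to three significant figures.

Set C_mix = 8.8: (Q·0.04100 + 2020·37.00) / (Q + 2020) = 8.8
→ Q = 2020·(37.00 − 8.8)/(8.8 − 0.04100) = 6503 L/s.

6500 L/s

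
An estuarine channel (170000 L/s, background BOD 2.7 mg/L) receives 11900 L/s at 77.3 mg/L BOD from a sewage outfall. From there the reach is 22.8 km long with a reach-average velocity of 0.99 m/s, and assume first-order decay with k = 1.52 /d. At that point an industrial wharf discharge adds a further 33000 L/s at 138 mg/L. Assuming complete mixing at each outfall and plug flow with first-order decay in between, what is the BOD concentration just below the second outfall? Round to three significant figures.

25.5 mg/L

After mixing, C = (170000·2.700 + 11900·77.30) / 181900 = 1379000/181900 = 7.580 mg/L; combined flow 181900 L/s.
Travel time t = 22.8·1000 / 0.99 = 23030 s = 6.397 h.
First-order decay: C = 7.580·exp(−k·t) = 7.580·0.6669 = 5.055 mg/L.
Second outfall: C = (181900·5.055 + 33000·138.0)/214900 = 25.47 mg/L.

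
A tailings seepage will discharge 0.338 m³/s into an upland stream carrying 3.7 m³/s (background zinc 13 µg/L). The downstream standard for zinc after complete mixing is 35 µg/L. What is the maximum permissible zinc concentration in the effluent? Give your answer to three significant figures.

276 µg/L

At the limit, (Qr·Cr + Qe·Cₑ)/(Qr + Qe) = 35:
Cₑ = (4.038·35 − 3.700·13.00) / 0.3380 = 275.8 µg/L.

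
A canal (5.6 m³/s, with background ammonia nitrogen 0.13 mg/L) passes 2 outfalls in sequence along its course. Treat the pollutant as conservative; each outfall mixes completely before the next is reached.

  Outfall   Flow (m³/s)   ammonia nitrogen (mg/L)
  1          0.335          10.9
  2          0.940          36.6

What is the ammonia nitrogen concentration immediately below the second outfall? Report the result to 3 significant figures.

5.64 mg/L

Below outfall 1: Q → 5.935 m³/s, C = (5.600·0.1300 + 0.3350·10.90)/5.935 = 0.7379 mg/L.
Below outfall 2: Q → 6.875 m³/s, C = (5.935·0.7379 + 0.9400·36.60)/6.875 = 5.641 mg/L.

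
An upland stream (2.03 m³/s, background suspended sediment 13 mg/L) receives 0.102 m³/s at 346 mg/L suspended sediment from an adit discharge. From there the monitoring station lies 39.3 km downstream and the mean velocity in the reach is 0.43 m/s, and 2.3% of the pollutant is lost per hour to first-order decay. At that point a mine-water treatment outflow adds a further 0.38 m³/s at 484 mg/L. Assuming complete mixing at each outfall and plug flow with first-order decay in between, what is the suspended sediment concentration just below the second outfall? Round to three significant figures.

Mass balance: C = (2.030·13.00 + 0.1020·346.0) / 2.132 = 61.68/2.132 = 28.93 mg/L; combined flow 2.132 m³/s.
Travel time t = 39.3·1000 / 0.43 = 91400 s = 25.39 h.
2.3%/h lost → k = −ln(1 − 0.023) = 0.02327 h⁻¹.
Applying C = C₀e^(−kt): 28.93 × 0.5539 = 16.03 mg/L.
Second outfall: C = (2.132·16.03 + 0.3800·484.0)/2.512 = 86.82 mg/L.

86.8 mg/L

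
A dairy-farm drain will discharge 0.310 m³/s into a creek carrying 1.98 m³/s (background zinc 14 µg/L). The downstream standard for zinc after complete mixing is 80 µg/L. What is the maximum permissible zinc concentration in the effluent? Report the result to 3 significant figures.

502 µg/L

At the limit, (Qr·Cr + Qe·Cₑ)/(Qr + Qe) = 80:
Cₑ = (2.290·80 − 1.980·14.00) / 0.3100 = 501.5 µg/L.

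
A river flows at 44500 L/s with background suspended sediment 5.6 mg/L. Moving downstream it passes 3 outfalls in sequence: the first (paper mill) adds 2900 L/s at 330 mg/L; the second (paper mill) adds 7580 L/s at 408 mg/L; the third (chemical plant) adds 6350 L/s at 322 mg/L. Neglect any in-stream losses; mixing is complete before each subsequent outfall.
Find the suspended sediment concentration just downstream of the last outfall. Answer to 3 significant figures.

After outfall 1: Q = 44500 + 2900 = 47400 L/s; C = (44500·5.600 + 2900·330.0)/47400 = 25.45 mg/L.
After outfall 2: Q = 47400 + 7580 = 54980 L/s; C = (47400·25.45 + 7580·408.0)/54980 = 78.19 mg/L.
After outfall 3: Q = 54980 + 6350 = 61330 L/s; C = (54980·78.19 + 6350·322.0)/61330 = 103.4 mg/L.

103 mg/L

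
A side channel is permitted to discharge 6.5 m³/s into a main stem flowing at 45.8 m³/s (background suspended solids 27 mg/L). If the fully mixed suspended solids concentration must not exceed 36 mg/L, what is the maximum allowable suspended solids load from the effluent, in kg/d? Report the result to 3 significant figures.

Mass balance at the limit: 45.80·27.00 + 6.500·Cₑ = 52.30·36 → Cₑ = 99.42 mg/L.
Load = 6.500 m³/s × 99.42 g/m³ × 86 400 s/d = 55830 kg/d.

55800 kg/d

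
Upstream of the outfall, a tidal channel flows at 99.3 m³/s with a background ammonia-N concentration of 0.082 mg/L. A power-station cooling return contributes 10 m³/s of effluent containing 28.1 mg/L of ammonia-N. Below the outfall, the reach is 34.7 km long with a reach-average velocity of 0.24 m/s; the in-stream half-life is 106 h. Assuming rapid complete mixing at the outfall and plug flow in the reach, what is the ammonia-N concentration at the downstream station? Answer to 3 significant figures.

2.03 mg/L

After mixing, C = (99.30·0.08200 + 10.00·28.10) / 109.3 = 289.1/109.3 = 2.645 mg/L.
Travel time t = 34.7·1000 / 0.24 = 144600 s = 40.16 h.
Half-life 106 h → k = ln 2 / 106 = 0.006539 h⁻¹ = 0.1569 d⁻¹.
Decay over the reach: 2.645·exp(−kt) = 2.645·0.7690 = 2.034 mg/L.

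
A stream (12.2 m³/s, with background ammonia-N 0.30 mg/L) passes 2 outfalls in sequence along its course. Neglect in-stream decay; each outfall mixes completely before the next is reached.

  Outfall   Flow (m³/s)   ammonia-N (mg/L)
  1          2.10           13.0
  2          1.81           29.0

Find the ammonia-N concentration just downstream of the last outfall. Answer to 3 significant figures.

Outfall 1: combined Q = 14.30 m³/s; C = (12.20·0.3000 + 2.100·13.00)/14.30 = 2.165 mg/L.
Outfall 2: combined Q = 16.11 m³/s; C = (14.30·2.165 + 1.810·29.00)/16.11 = 5.180 mg/L.

5.18 mg/L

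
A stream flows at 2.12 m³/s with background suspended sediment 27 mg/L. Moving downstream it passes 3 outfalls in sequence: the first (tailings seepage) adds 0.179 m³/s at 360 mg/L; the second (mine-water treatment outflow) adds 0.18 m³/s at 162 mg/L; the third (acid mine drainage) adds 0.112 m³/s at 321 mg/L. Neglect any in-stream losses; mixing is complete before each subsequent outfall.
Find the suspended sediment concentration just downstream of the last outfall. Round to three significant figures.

72.1 mg/L

Below outfall 1: Q → 2.299 m³/s, C = (2.120·27.00 + 0.1790·360.0)/2.299 = 52.93 mg/L.
Below outfall 2: Q → 2.479 m³/s, C = (2.299·52.93 + 0.1800·162.0)/2.479 = 60.85 mg/L.
Below outfall 3: Q → 2.591 m³/s, C = (2.479·60.85 + 0.1120·321.0)/2.591 = 72.09 mg/L.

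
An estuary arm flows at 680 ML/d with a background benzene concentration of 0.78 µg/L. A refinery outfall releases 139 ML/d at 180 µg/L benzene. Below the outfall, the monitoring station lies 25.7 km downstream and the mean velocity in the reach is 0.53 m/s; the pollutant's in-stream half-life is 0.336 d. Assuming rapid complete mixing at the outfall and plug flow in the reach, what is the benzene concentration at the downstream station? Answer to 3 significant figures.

9.80 µg/L

Conservation of mass: C = (680.0·0.7800 + 139.0·180.0) / 819.0 = 25550/819.0 = 31.20 µg/L.
Travel time t = 25.7·1000 / 0.53 = 48490 s = 13.47 h.
Half-life 0.336 d → k = ln 2 / 0.336 = 2.063 d⁻¹.
Decay over the reach: 31.20·exp(−kt) = 31.20·0.3142 = 9.801 µg/L.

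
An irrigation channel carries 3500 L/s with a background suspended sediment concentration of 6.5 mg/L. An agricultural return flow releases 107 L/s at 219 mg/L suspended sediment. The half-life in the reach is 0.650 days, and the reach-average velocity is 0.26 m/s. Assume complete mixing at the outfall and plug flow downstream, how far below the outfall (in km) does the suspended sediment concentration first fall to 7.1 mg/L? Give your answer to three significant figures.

Mass balance: C = (3500·6.500 + 107.0·219.0) / 3607 = 46180/3607 = 12.80 mg/L.
Half-life 0.650 d → k = ln 2 / 0.650 = 1.066 d⁻¹.
Set 12.80·exp(−k·t) = 7.1 → t = ln(12.80/7.1)/k = 47770 s = 13.27 h.
Distance = v·t = 0.26·47770 = 12420 m = 12.42 km.

12.4 km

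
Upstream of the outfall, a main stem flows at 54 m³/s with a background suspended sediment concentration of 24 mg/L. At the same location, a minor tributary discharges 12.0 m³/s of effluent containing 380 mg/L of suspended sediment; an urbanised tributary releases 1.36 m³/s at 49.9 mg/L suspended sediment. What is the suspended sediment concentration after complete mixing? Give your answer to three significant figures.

Flow-weighted average: C = (54.00·24.00 + 12.00·380.0 + 1.360·49.90) / 67.36 = 5924/67.36 = 87.94 mg/L.

87.9 mg/L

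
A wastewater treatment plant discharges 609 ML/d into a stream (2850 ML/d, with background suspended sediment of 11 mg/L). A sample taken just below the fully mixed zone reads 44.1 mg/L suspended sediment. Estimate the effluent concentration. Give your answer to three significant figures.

Mass balance: 2850·11.00 + 609.0·Cₑ = 3459·44.10
→ Cₑ = (3459·44.10 − 2850·11.00) / 609.0 = 199.0 mg/L.

199 mg/L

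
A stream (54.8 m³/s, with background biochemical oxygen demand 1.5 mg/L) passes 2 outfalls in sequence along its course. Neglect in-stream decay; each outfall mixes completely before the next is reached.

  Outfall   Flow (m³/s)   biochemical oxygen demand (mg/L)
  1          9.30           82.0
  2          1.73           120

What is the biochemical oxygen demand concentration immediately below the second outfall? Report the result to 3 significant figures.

Outfall 1: combined Q = 64.10 m³/s; C = (54.80·1.500 + 9.300·82.00)/64.10 = 13.18 mg/L.
Outfall 2: combined Q = 65.83 m³/s; C = (64.10·13.18 + 1.730·120.0)/65.83 = 15.99 mg/L.

16.0 mg/L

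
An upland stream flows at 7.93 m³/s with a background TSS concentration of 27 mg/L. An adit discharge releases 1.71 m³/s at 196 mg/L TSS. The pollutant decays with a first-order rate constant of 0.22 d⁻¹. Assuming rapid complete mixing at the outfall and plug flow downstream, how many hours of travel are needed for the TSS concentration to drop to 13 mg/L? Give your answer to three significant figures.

161 h

Conservation of mass: C = (7.930·27.00 + 1.710·196.0) / 9.640 = 549.3/9.640 = 56.98 mg/L.
56.98·exp(−k·t) = 13 → t = ln(56.98/13)/k = 580300 s = 161.2 h.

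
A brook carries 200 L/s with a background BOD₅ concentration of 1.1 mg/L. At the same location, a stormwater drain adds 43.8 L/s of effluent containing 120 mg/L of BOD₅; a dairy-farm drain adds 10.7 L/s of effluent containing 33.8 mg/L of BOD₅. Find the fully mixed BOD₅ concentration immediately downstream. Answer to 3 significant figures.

Conservation of mass: C = (200.0·1.100 + 43.80·120.0 + 10.70·33.80) / 254.5 = 5838/254.5 = 22.94 mg/L.

22.9 mg/L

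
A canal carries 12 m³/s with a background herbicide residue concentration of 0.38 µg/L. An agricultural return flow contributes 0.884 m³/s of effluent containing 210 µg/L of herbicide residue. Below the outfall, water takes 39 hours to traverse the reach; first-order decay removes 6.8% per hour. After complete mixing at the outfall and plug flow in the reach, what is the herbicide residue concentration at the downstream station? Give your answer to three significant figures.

Mixed concentration C = ΣQC/ΣQ = (12.00·0.3800 + 0.8840·210.0) / 12.88 = 190.2/12.88 = 14.76 µg/L.
6.8%/h lost → k = −ln(1 − 0.068) = 0.07042 h⁻¹.
Applying C = C₀e^(−kt): 14.76 × 0.06415 = 0.9471 µg/L.

0.947 µg/L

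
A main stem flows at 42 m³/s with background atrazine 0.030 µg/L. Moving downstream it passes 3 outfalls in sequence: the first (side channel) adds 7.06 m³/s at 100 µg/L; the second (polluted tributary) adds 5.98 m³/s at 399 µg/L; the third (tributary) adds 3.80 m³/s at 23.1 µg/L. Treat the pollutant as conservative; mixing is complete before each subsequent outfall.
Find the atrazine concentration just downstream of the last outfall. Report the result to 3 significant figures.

After outfall 1: Q = 42.00 + 7.060 = 49.06 m³/s; C = (42.00·0.03000 + 7.060·100.0)/49.06 = 14.42 µg/L.
After outfall 2: Q = 49.06 + 5.980 = 55.04 m³/s; C = (49.06·14.42 + 5.980·399.0)/55.04 = 56.20 µg/L.
After outfall 3: Q = 55.04 + 3.800 = 58.84 m³/s; C = (55.04·56.20 + 3.800·23.10)/58.84 = 54.06 µg/L.

54.1 µg/L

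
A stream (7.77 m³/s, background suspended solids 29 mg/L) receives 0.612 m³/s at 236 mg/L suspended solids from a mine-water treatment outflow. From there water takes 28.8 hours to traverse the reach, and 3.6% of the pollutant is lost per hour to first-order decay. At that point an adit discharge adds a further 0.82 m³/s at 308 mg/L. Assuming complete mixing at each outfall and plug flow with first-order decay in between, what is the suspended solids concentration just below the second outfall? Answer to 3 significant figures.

Mixed concentration C = ΣQC/ΣQ = (7.770·29.00 + 0.6120·236.0) / 8.382 = 369.8/8.382 = 44.11 mg/L; combined flow 8.382 m³/s.
3.6%/h lost → k = −ln(1 − 0.036) = 0.03666 h⁻¹.
Applying C = C₀e^(−kt): 44.11 × 0.3479 = 15.35 mg/L.
At the second outfall, C = (8.382·15.35 + 0.8200·308.0) / (8.382 + 0.8200) = 41.42 mg/L.

41.4 mg/L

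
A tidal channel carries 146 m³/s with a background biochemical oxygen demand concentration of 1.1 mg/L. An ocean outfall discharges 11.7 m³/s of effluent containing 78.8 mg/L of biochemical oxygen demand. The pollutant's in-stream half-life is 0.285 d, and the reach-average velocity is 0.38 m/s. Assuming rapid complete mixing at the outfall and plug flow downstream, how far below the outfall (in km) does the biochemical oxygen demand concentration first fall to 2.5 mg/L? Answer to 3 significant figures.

13.6 km

Flow-weighted average: C = (146.0·1.100 + 11.70·78.80) / 157.7 = 1083/157.7 = 6.865 mg/L.
Half-life 0.285 d → k = ln 2 / 0.285 = 2.432 d⁻¹.
Set 6.865·exp(−k·t) = 2.5 → t = ln(6.865/2.5)/k = 35880 s = 9.968 h.
Distance = v·t = 0.38·35880 = 13640 m = 13.64 km.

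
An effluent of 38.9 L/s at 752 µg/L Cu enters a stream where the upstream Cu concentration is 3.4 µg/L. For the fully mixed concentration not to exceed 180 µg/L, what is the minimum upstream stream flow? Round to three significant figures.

Set C_mix = 180: (Q·3.400 + 38.90·752.0) / (Q + 38.90) = 180
→ Q = 38.90·(752.0 − 180)/(180 − 3.400) = 126.0 L/s.

126 L/s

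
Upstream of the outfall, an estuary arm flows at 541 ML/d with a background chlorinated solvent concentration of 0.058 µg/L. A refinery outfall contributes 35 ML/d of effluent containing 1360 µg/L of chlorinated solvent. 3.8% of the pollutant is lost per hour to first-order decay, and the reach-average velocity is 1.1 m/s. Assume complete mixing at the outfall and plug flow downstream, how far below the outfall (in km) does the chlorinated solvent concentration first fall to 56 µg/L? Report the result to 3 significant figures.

Conservation of mass: C = (541.0·0.05800 + 35.00·1360) / 576.0 = 47630/576.0 = 82.69 µg/L.
3.8%/h lost → k = −ln(1 − 0.038) = 0.03874 h⁻¹.
Set 82.69·exp(−k·t) = 56 → t = ln(82.69/56)/k = 36220 s = 10.06 h.
Distance = v·t = 1.1·36220 = 39840 m = 39.84 km.

39.8 km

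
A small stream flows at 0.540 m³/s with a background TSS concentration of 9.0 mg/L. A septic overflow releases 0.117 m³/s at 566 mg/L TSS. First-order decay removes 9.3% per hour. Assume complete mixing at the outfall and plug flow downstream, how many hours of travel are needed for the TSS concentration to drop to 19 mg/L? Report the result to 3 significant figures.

17.8 h

Mixed concentration C = ΣQC/ΣQ = (0.5400·9.000 + 0.1170·566.0) / 0.6570 = 71.08/0.6570 = 108.2 mg/L.
9.3%/h lost → k = −ln(1 − 0.093) = 0.09761 h⁻¹.
108.2·exp(−k·t) = 19 → t = ln(108.2/19)/k = 64150 s = 17.82 h.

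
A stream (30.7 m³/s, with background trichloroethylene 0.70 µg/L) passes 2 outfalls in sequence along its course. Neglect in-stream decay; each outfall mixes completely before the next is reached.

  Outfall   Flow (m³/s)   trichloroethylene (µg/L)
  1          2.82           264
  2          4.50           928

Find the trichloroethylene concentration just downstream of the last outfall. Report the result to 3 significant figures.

After outfall 1: Q = 30.70 + 2.820 = 33.52 m³/s; C = (30.70·0.7000 + 2.820·264.0)/33.52 = 22.85 µg/L.
After outfall 2: Q = 33.52 + 4.500 = 38.02 m³/s; C = (33.52·22.85 + 4.500·928.0)/38.02 = 130.0 µg/L.

130 µg/L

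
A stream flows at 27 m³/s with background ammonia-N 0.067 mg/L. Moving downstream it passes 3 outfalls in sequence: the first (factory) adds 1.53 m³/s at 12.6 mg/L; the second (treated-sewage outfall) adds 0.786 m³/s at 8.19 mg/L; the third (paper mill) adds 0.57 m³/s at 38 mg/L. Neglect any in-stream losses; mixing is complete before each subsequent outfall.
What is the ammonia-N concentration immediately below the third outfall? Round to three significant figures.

1.65 mg/L

After outfall 1: Q = 27.00 + 1.530 = 28.53 m³/s; C = (27.00·0.06700 + 1.530·12.60)/28.53 = 0.7391 mg/L.
After outfall 2: Q = 28.53 + 0.7860 = 29.32 m³/s; C = (28.53·0.7391 + 0.7860·8.190)/29.32 = 0.9389 mg/L.
After outfall 3: Q = 29.32 + 0.5700 = 29.89 m³/s; C = (29.32·0.9389 + 0.5700·38.00)/29.89 = 1.646 mg/L.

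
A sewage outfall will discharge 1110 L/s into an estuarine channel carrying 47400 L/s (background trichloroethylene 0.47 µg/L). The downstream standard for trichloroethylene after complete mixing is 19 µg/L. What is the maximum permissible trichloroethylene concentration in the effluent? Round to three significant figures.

At the limit, (Qr·Cr + Qe·Cₑ)/(Qr + Qe) = 19:
Cₑ = (48510·19 − 47400·0.4700) / 1110 = 810.3 µg/L.

810 µg/L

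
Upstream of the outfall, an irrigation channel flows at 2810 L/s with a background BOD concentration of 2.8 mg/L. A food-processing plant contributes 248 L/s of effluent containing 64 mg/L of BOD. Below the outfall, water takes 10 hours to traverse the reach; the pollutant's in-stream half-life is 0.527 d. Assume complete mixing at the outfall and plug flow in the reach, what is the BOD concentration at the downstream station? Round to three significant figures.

4.49 mg/L

Mixed concentration C = ΣQC/ΣQ = (2810·2.800 + 248.0·64.00) / 3058 = 23740/3058 = 7.763 mg/L.
Half-life 0.527 d → k = ln 2 / 0.527 = 1.315 d⁻¹.
First-order decay: C = 7.763·exp(−k·t) = 7.763·0.5781 = 4.488 mg/L.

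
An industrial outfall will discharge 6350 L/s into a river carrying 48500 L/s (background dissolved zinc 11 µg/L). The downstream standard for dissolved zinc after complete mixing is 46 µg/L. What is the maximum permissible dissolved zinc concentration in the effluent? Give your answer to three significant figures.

313 µg/L

At the limit, (Qr·Cr + Qe·Cₑ)/(Qr + Qe) = 46:
Cₑ = (54850·46 − 48500·11.00) / 6350 = 313.3 µg/L.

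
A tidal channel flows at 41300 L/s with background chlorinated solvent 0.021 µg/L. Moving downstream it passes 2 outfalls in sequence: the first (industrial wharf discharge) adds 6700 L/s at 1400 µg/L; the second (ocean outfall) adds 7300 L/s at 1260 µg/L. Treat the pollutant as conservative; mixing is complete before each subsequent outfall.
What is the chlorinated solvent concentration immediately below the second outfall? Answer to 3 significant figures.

336 µg/L

After outfall 1: Q = 41300 + 6700 = 48000 L/s; C = (41300·0.02100 + 6700·1400)/48000 = 195.4 µg/L.
After outfall 2: Q = 48000 + 7300 = 55300 L/s; C = (48000·195.4 + 7300·1260)/55300 = 336.0 µg/L.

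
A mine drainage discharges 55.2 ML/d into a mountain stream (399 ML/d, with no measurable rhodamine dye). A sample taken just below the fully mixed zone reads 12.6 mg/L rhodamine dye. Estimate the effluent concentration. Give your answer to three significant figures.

104 mg/L

Mass balance: 399.0·0 + 55.20·Cₑ = 454.2·12.60
→ Cₑ = (454.2·12.60 − 399.0·0) / 55.20 = 103.7 mg/L.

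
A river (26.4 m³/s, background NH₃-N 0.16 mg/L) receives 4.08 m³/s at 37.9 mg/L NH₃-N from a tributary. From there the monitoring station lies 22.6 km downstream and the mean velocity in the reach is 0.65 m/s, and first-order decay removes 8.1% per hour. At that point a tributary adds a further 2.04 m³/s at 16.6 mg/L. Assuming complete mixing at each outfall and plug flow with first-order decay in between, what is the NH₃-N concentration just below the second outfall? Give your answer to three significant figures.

3.20 mg/L

Mixed concentration C = ΣQC/ΣQ = (26.40·0.1600 + 4.080·37.90) / 30.48 = 158.9/30.48 = 5.212 mg/L; combined flow 30.48 m³/s.
Travel time t = 22.6·1000 / 0.65 = 34770 s = 9.658 h.
8.1%/h lost → k = −ln(1 − 0.081) = 0.08447 h⁻¹.
Decay over the reach: 5.212·exp(−kt) = 5.212·0.4423 = 2.305 mg/L.
Second outfall: C = (30.48·2.305 + 2.040·16.60)/32.52 = 3.202 mg/L.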